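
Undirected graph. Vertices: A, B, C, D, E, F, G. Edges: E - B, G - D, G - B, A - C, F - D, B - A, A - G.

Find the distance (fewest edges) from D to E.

Distance 0: D.
Distance 1: F, G.
Distance 2: A, B.
Distance 3: C, E — contains E.

3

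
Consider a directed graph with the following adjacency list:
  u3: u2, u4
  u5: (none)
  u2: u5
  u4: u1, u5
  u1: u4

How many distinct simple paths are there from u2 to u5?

u2→u5

1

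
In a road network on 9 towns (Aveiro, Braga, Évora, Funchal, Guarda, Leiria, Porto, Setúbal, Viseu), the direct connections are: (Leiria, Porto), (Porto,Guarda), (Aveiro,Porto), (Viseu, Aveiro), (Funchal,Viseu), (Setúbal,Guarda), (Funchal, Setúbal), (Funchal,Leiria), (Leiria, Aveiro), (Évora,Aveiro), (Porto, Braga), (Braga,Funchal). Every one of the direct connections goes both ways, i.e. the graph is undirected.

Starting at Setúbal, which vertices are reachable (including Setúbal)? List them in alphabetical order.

Start at Setúbal.
Its neighbours: Funchal, Guarda.
Then their neighbours: Braga, Leiria, Porto, Viseu.
Then next layer: Aveiro.
Then next layer: Évora.
Every vertex is now reached.

Aveiro, Braga, Évora, Funchal, Guarda, Leiria, Porto, Setúbal, Viseu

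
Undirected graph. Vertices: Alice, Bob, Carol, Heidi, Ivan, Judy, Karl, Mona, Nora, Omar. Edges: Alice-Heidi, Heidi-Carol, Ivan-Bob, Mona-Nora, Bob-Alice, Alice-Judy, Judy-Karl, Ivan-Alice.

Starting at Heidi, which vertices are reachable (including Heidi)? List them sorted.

Start at Heidi.
Its neighbours: Alice, Carol.
Then their neighbours: Bob, Ivan, Judy.
Then next layer: Karl.
Nothing further is reachable.

Alice, Bob, Carol, Heidi, Ivan, Judy, Karl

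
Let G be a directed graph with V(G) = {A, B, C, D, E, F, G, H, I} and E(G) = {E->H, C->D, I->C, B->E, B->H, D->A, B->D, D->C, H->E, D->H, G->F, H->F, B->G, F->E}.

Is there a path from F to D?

No

Explore from F.
Distance 1: reach E.
Distance 2: reach H.
The search from F is exhausted; no directed path reaches D.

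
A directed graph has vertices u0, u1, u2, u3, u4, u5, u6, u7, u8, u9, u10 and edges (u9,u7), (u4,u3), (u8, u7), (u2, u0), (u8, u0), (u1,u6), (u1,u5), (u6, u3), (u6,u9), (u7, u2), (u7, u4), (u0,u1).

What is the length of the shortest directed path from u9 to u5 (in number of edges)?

5

Distance 0: u9.
Distance 1: u7.
Distance 2: u2, u4.
Distance 3: u0, u3.
Distance 4: u1.
Distance 5: u5, u6 — contains u5.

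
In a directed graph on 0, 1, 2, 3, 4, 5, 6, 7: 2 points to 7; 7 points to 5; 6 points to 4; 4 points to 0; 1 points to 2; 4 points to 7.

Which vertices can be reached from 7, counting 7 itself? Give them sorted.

Start at 7.
Its neighbours: 5.
Nothing further is reachable.

5, 7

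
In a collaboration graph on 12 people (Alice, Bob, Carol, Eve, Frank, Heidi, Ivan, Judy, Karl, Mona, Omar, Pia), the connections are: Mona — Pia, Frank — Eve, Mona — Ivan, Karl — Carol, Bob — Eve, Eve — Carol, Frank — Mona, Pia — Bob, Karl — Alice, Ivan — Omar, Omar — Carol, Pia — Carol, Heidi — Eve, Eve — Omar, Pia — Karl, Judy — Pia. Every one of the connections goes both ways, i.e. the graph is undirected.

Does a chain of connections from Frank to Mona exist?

Yes

Explore from Frank.
Distance 1: reach Eve, Mona.
Found Mona.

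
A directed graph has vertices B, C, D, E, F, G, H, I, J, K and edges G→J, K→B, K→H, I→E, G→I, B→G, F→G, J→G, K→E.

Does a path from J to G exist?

Yes

Explore from J.
Distance 1: reach G.
Found G.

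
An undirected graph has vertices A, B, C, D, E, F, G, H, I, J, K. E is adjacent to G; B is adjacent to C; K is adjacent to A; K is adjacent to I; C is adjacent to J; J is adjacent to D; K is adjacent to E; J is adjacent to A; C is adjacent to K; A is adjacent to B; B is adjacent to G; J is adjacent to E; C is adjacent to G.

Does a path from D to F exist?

Explore from D.
Distance 1: reach J.
Distance 2: reach A, C, E.
Distance 3: reach B, G, K.
Distance 4: reach I.
The search is exhausted without reaching F; it lies in a different component.

No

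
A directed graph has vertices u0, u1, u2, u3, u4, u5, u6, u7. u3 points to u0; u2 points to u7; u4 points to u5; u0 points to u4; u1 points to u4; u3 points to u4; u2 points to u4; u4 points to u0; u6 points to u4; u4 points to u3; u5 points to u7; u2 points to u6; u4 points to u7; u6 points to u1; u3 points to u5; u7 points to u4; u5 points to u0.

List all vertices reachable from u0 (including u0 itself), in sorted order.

u0, u3, u4, u5, u7

Start at u0.
Its neighbours: u4.
Then their neighbours: u3, u5, u7.
Nothing further is reachable.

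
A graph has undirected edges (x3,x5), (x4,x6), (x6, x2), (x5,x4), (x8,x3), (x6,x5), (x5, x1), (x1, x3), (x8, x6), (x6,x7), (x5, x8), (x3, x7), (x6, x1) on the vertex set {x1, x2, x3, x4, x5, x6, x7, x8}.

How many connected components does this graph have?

From x1: component {x1, x2, x3, x4, x5, x6, x7, x8}.
That's 1 component.

1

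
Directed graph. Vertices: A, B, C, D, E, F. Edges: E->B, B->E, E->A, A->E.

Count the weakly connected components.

From A: component {A, B, E}.
From C: component {C}.
From D: component {D}.
From F: component {F}.
That's 4 components.

4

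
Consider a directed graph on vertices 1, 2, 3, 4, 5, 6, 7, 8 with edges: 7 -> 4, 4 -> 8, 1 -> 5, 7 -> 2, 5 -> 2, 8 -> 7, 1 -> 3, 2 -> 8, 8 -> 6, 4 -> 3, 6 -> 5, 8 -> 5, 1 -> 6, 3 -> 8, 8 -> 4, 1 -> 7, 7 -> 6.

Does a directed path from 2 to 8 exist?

Explore from 2.
Distance 1: reach 8.
Found 8.

Yes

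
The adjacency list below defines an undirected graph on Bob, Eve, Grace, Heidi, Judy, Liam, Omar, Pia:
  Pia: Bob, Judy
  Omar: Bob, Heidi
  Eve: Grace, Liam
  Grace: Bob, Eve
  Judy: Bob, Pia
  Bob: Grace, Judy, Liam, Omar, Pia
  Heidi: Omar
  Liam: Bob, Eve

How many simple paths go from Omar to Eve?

Omar–Bob–Grace–Eve
Omar–Bob–Liam–Eve

2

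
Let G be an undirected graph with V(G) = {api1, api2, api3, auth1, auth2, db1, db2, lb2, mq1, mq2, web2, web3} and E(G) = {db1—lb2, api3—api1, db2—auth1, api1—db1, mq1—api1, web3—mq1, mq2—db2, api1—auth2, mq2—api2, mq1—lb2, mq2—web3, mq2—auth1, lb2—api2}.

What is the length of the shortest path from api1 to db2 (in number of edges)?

4

Distance 0: api1.
Distance 1: api3, auth2, db1, mq1.
Distance 2: lb2, web3.
Distance 3: api2, mq2.
Distance 4: auth1, db2 — contains db2.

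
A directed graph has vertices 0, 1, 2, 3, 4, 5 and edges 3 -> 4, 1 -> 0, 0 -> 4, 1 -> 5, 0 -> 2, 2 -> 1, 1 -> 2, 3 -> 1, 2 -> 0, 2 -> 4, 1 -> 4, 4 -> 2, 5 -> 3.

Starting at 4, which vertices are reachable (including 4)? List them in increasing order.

0, 1, 2, 3, 4, 5

Start at 4.
Its neighbours: 2.
Then their neighbours: 0, 1.
Then next layer: 5.
Then next layer: 3.
Every vertex is now reached.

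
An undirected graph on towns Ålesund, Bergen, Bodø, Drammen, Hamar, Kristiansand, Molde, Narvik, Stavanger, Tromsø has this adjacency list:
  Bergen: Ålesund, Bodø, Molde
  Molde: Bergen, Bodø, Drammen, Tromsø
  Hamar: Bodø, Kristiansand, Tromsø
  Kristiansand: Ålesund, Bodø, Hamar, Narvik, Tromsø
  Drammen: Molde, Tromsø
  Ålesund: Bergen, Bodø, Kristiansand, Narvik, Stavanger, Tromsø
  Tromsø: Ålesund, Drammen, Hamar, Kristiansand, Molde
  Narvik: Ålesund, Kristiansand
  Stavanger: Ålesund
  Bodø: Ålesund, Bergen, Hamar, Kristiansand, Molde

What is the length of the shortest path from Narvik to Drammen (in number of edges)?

3

Distance 0: Narvik.
Distance 1: Ålesund, Kristiansand.
Distance 2: Bergen, Bodø, Hamar, Stavanger, Tromsø.
Distance 3: Drammen, Molde — contains Drammen.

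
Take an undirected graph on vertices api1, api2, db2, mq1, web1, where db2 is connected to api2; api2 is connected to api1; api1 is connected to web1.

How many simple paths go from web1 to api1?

1

web1–api1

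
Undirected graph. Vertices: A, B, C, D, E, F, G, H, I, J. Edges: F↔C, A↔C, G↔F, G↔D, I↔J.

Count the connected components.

From A: component {A, C, D, F, G}.
From B: component {B}.
From E: component {E}.
From H: component {H}.
From I: component {I, J}.
That's 5 components.

5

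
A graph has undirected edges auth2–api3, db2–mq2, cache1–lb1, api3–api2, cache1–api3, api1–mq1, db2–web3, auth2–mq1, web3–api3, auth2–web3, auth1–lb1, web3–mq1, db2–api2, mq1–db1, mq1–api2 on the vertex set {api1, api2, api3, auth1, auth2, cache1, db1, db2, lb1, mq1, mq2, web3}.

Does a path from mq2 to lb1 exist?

Explore from mq2.
Distance 1: reach db2.
Distance 2: reach api2, web3.
Distance 3: reach api3, auth2, mq1.
Distance 4: reach api1, cache1, db1.
Distance 5: reach lb1.
Found lb1.

Yes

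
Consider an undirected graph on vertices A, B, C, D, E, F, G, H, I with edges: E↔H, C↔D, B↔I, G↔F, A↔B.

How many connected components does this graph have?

From A: component {A, B, I}.
From C: component {C, D}.
From E: component {E, H}.
From F: component {F, G}.
That's 4 components.

4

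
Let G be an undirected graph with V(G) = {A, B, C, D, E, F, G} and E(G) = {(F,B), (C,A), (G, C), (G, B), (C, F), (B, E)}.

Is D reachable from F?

No

Explore from F.
Distance 1: reach B, C.
Distance 2: reach A, E, G.
The search is exhausted without reaching D; it lies in a different component.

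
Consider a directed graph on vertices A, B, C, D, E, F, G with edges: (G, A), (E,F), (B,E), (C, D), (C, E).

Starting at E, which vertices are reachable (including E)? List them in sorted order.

E, F

Start at E.
Its neighbours: F.
Nothing further is reachable.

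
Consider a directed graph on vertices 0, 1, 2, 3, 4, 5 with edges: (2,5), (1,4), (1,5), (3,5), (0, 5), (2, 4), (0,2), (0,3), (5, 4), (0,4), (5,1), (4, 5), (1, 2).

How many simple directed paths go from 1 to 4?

1→2→4
1→2→5→4
1→4
1→5→4

4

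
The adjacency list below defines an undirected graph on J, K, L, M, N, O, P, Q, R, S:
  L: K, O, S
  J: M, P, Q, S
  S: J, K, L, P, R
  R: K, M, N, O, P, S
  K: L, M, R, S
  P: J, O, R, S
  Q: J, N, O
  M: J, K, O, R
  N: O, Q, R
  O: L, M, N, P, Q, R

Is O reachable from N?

Yes

Explore from N.
Distance 1: reach O, Q, R.
Found O.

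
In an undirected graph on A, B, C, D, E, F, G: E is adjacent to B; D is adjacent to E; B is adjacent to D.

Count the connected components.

From A: component {A}.
From B: component {B, D, E}.
From C: component {C}.
From F: component {F}.
From G: component {G}.
That's 5 components.

5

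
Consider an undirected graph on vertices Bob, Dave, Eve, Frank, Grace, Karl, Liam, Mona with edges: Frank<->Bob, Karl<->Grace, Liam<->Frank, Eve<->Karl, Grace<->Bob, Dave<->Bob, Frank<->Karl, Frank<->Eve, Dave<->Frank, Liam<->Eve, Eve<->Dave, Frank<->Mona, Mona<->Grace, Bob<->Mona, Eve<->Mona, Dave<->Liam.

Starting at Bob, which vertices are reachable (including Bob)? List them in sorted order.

Start at Bob.
Its neighbours: Dave, Frank, Grace, Mona.
Then their neighbours: Eve, Karl, Liam.
Every vertex is now reached.

Bob, Dave, Eve, Frank, Grace, Karl, Liam, Mona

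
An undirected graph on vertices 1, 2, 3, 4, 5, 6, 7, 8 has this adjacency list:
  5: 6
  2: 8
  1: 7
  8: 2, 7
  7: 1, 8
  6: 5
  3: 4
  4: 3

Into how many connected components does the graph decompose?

From 1: component {1, 2, 7, 8}.
From 3: component {3, 4}.
From 5: component {5, 6}.
That's 3 components.

3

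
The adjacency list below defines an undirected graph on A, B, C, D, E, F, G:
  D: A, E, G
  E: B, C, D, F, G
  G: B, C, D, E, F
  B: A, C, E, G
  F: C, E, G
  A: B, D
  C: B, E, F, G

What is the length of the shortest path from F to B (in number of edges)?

Distance 0: F.
Distance 1: C, E, G.
Distance 2: B, D — contains B.

2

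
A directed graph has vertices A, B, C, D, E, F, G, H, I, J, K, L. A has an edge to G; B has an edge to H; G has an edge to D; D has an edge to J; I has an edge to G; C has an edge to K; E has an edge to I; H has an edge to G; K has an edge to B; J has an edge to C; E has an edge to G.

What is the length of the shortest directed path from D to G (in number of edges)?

6

Distance 0: D.
Distance 1: J.
Distance 2: C.
Distance 3: K.
Distance 4: B.
Distance 5: H.
Distance 6: G — contains G.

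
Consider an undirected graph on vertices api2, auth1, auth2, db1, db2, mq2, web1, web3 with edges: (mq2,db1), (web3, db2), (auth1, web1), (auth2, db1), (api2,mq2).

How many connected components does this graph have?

From api2: component {api2, auth2, db1, mq2}.
From auth1: component {auth1, web1}.
From db2: component {db2, web3}.
That's 3 components.

3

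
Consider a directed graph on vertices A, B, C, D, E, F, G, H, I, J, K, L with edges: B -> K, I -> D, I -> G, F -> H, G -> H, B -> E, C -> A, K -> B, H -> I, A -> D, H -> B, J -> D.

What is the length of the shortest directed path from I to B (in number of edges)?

3

Distance 0: I.
Distance 1: D, G.
Distance 2: H.
Distance 3: B — contains B.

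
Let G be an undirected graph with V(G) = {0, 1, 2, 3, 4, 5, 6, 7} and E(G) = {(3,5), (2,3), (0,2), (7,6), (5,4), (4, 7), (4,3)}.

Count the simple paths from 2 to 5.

2

2–3–4–5
2–3–5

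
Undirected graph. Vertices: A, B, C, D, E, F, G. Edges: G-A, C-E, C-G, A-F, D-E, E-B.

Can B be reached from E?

Explore from E.
Distance 1: reach B, C, D.
Found B.

Yes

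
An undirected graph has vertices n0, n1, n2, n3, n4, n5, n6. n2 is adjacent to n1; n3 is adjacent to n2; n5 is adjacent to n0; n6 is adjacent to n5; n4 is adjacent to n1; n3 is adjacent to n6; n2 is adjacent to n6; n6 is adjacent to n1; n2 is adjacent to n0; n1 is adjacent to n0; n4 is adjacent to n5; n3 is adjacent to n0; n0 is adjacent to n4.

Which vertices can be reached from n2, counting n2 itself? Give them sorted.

Start at n2.
Its neighbours: n0, n1, n3, n6.
Then their neighbours: n4, n5.
Every vertex is now reached.

n0, n1, n2, n3, n4, n5, n6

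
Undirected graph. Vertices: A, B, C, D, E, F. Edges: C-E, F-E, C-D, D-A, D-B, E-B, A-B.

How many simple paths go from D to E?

D–A–B–E
D–B–E
D–C–E

3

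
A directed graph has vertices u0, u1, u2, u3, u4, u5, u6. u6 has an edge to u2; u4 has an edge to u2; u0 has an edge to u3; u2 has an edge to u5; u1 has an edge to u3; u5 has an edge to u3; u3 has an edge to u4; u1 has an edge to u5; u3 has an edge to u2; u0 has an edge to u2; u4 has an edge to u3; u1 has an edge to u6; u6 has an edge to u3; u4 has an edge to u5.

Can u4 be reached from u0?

Explore from u0.
Distance 1: reach u2, u3.
Distance 2: reach u4, u5.
Found u4.

Yes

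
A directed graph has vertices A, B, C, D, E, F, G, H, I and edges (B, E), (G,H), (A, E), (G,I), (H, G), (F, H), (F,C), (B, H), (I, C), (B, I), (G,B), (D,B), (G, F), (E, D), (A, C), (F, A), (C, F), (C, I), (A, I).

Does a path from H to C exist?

Yes

Explore from H.
Distance 1: reach G.
Distance 2: reach B, F, I.
Distance 3: reach A, C, E.
Found C.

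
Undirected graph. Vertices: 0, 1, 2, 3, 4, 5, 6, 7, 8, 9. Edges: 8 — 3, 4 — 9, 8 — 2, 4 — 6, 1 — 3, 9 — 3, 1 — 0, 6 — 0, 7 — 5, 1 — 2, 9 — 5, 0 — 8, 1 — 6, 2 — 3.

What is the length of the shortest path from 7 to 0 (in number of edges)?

Distance 0: 7.
Distance 1: 5.
Distance 2: 9.
Distance 3: 3, 4.
Distance 4: 1, 2, 6, 8.
Distance 5: 0 — contains 0.

5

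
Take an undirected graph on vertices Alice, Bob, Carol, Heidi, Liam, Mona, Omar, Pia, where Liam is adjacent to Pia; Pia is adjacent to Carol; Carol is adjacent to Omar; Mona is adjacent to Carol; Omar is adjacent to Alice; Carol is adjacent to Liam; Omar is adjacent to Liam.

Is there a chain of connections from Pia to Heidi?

No

Explore from Pia.
Distance 1: reach Carol, Liam.
Distance 2: reach Mona, Omar.
Distance 3: reach Alice.
The search is exhausted without reaching Heidi; it lies in a different component.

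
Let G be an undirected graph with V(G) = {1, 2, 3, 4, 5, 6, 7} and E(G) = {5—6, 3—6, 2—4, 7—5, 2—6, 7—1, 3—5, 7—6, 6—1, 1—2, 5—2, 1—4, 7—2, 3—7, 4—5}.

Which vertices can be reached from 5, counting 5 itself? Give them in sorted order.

1, 2, 3, 4, 5, 6, 7

Start at 5.
Its neighbours: 2, 3, 4, 6, 7.
Then their neighbours: 1.
Every vertex is now reached.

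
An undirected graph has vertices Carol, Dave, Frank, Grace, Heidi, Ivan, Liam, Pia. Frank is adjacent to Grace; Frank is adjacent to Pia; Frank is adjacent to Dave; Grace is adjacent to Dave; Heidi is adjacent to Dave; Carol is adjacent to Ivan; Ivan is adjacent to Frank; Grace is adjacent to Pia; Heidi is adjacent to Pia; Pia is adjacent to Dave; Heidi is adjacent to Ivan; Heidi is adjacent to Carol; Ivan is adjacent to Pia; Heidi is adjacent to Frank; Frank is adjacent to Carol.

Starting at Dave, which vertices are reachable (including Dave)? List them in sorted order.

Carol, Dave, Frank, Grace, Heidi, Ivan, Pia

Start at Dave.
Its neighbours: Frank, Grace, Heidi, Pia.
Then their neighbours: Carol, Ivan.
Nothing further is reachable.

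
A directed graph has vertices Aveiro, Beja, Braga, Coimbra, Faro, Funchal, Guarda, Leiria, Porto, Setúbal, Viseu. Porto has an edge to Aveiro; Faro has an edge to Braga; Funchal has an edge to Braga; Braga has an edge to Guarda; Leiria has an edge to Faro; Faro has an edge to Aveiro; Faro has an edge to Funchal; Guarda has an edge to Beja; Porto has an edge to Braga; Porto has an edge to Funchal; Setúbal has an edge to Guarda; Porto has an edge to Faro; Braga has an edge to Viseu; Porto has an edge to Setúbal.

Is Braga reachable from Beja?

No

Beja has no outgoing edges, so nothing is reachable from it.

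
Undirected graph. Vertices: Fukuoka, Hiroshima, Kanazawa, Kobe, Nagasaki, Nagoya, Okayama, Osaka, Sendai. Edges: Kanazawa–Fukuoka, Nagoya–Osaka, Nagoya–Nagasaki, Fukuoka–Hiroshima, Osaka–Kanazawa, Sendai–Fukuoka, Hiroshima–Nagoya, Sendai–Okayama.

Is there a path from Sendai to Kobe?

Explore from Sendai.
Distance 1: reach Fukuoka, Okayama.
Distance 2: reach Hiroshima, Kanazawa.
Distance 3: reach Nagoya, Osaka.
Distance 4: reach Nagasaki.
The search is exhausted without reaching Kobe; it lies in a different component.

No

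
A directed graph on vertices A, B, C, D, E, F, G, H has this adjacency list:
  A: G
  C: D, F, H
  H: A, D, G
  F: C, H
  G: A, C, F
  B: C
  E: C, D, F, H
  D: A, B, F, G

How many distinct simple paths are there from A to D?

6

A→G→C→D
A→G→C→F→H→D
A→G→C→H→D
A→G→F→C→D
A→G→F→C→H→D
A→G→F→H→D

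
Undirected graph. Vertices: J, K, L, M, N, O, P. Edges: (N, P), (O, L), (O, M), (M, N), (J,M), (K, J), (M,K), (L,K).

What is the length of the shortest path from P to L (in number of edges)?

Distance 0: P.
Distance 1: N.
Distance 2: M.
Distance 3: J, K, O.
Distance 4: L — contains L.

4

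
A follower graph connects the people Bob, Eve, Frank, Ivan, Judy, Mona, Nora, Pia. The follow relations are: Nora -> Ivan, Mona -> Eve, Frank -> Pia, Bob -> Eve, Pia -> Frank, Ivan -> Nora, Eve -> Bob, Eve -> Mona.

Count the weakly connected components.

From Bob: component {Bob, Eve, Mona}.
From Frank: component {Frank, Pia}.
From Ivan: component {Ivan, Nora}.
From Judy: component {Judy}.
That's 4 components.

4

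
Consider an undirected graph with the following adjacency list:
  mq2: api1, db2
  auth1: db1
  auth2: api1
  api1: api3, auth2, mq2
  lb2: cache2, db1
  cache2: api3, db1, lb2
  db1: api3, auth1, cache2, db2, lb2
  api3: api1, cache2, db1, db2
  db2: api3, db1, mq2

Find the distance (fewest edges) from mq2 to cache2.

Distance 0: mq2.
Distance 1: api1, db2.
Distance 2: api3, auth2, db1.
Distance 3: auth1, cache2, lb2 — contains cache2.

3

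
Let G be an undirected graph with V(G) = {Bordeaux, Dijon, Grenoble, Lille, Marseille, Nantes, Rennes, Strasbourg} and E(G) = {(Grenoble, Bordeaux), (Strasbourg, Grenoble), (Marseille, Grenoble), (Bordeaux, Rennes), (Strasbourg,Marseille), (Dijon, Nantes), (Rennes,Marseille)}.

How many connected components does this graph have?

3

From Bordeaux: component {Bordeaux, Grenoble, Marseille, Rennes, Strasbourg}.
From Dijon: component {Dijon, Nantes}.
From Lille: component {Lille}.
That's 3 components.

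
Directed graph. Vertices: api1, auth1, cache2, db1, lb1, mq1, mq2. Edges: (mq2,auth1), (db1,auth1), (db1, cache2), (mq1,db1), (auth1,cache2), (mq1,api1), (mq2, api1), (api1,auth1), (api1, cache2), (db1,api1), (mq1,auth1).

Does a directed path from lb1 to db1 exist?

No

lb1 has no outgoing edges, so nothing is reachable from it.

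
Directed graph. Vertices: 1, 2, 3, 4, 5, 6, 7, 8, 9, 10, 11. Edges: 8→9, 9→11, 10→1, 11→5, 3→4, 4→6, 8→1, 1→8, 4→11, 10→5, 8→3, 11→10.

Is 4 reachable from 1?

Yes

Explore from 1.
Distance 1: reach 8.
Distance 2: reach 3, 9.
Distance 3: reach 4, 11.
Found 4.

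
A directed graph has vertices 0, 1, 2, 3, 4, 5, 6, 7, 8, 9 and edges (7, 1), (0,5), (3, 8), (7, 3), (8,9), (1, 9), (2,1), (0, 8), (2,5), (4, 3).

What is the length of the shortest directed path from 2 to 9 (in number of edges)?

2

Distance 0: 2.
Distance 1: 1, 5.
Distance 2: 9 — contains 9.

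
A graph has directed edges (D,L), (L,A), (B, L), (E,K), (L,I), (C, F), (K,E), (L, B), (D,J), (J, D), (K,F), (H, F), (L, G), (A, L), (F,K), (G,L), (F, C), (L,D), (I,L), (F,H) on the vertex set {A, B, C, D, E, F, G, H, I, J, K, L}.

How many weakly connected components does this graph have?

From A: component {A, B, D, G, I, J, L}.
From C: component {C, E, F, H, K}.
That's 2 components.

2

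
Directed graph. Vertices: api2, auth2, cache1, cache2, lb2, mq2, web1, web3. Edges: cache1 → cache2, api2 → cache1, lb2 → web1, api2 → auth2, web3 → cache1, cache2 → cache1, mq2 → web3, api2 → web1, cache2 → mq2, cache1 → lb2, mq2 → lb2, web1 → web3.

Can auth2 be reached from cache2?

Explore from cache2.
Distance 1: reach cache1, mq2.
Distance 2: reach lb2, web3.
Distance 3: reach web1.
The search from cache2 is exhausted; no directed path reaches auth2.

No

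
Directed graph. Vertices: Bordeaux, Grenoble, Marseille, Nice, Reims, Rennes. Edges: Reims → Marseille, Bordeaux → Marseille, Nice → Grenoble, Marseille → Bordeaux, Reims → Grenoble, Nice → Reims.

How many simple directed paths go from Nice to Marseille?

1

Nice→Reims→Marseille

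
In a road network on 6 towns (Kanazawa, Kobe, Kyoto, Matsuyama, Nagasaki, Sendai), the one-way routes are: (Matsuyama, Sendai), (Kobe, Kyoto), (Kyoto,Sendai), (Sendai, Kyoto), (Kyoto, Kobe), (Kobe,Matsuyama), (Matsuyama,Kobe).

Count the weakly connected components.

3

From Kanazawa: component {Kanazawa}.
From Kobe: component {Kobe, Kyoto, Matsuyama, Sendai}.
From Nagasaki: component {Nagasaki}.
That's 3 components.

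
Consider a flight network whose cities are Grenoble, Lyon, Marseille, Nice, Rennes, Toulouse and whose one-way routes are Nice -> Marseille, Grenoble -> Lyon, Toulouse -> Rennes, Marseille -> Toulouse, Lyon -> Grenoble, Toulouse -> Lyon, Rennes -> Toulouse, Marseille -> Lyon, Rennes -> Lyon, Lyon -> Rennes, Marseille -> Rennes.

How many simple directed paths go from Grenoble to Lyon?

Grenoble→Lyon

1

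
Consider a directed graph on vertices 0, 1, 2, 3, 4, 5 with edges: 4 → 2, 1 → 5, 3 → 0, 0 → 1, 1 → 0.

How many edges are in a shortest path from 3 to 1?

Distance 0: 3.
Distance 1: 0.
Distance 2: 1 — contains 1.

2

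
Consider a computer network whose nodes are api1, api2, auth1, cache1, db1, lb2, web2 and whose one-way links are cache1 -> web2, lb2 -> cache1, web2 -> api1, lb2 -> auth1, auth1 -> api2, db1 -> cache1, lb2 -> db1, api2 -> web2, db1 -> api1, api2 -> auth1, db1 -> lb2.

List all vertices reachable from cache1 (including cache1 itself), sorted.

api1, cache1, web2

Start at cache1.
Its neighbours: web2.
Then their neighbours: api1.
Nothing further is reachable.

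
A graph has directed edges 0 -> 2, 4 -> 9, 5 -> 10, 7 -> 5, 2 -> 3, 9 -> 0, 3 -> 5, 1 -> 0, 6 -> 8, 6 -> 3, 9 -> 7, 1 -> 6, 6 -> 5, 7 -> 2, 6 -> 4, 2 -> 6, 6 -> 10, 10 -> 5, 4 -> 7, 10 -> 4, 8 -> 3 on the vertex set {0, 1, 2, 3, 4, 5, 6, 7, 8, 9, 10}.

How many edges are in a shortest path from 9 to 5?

Distance 0: 9.
Distance 1: 0, 7.
Distance 2: 2, 5 — contains 5.

2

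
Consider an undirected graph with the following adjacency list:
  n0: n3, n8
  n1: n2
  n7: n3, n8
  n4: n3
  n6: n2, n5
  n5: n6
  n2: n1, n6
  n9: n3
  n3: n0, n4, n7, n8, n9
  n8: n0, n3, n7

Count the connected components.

From n0: component {n0, n3, n4, n7, n8, n9}.
From n1: component {n1, n2, n5, n6}.
That's 2 components.

2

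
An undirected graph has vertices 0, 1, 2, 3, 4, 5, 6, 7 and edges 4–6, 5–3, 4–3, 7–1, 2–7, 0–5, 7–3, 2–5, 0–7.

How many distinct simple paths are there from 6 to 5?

3

6–4–3–5
6–4–3–7–0–5
6–4–3–7–2–5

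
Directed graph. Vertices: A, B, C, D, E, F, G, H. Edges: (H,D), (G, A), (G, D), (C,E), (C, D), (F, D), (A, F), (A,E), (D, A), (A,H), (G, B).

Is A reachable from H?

Explore from H.
Distance 1: reach D.
Distance 2: reach A.
Found A.

Yes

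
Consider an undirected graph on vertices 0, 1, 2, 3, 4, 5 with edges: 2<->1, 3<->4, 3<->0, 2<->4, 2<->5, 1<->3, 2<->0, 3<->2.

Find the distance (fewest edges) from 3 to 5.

Distance 0: 3.
Distance 1: 0, 1, 2, 4.
Distance 2: 5 — contains 5.

2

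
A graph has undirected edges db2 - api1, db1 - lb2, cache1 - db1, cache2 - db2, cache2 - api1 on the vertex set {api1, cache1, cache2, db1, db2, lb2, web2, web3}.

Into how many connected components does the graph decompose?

From api1: component {api1, cache2, db2}.
From cache1: component {cache1, db1, lb2}.
From web2: component {web2}.
From web3: component {web3}.
That's 4 components.

4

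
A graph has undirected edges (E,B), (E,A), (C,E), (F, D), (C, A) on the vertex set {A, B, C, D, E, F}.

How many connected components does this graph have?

From A: component {A, B, C, E}.
From D: component {D, F}.
That's 2 components.

2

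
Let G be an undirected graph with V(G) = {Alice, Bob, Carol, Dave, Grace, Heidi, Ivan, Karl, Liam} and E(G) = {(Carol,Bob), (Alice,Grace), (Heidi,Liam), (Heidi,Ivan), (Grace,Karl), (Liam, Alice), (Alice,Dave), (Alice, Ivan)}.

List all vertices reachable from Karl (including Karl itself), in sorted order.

Alice, Dave, Grace, Heidi, Ivan, Karl, Liam

Start at Karl.
Its neighbours: Grace.
Then their neighbours: Alice.
Then next layer: Dave, Ivan, Liam.
Then next layer: Heidi.
Nothing further is reachable.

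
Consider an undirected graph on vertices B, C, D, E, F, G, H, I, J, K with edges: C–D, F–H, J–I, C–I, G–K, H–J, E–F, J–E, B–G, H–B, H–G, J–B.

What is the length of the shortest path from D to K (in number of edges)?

Distance 0: D.
Distance 1: C.
Distance 2: I.
Distance 3: J.
Distance 4: B, E, H.
Distance 5: F, G.
Distance 6: K — contains K.

6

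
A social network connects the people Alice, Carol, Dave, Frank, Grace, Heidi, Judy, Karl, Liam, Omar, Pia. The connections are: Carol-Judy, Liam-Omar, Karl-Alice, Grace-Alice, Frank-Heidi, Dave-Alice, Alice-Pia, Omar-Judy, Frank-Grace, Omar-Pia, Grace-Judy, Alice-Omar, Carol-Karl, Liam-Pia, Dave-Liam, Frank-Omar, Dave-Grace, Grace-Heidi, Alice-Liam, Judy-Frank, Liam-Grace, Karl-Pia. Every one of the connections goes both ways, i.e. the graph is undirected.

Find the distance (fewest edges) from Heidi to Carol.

Distance 0: Heidi.
Distance 1: Frank, Grace.
Distance 2: Alice, Dave, Judy, Liam, Omar.
Distance 3: Carol, Karl, Pia — contains Carol.

3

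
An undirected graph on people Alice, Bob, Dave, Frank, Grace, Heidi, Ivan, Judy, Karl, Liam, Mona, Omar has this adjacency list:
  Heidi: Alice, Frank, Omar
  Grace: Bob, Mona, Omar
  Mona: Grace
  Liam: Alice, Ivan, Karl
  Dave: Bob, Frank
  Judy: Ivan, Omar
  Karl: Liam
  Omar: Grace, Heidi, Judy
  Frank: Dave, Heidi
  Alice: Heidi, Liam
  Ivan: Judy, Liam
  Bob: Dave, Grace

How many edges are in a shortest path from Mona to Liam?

Distance 0: Mona.
Distance 1: Grace.
Distance 2: Bob, Omar.
Distance 3: Dave, Heidi, Judy.
Distance 4: Alice, Frank, Ivan.
Distance 5: Liam — contains Liam.

5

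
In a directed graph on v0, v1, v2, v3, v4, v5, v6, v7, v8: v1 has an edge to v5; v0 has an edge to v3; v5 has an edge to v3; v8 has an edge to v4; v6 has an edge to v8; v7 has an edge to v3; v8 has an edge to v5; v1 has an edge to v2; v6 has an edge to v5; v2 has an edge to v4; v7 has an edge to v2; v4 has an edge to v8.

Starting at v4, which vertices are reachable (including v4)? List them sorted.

Start at v4.
Its neighbours: v8.
Then their neighbours: v5.
Then next layer: v3.
Nothing further is reachable.

v3, v4, v5, v8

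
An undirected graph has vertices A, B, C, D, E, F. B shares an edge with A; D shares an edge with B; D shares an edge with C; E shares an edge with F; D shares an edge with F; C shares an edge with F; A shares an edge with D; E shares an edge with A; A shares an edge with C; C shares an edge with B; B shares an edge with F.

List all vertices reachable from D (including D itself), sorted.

Start at D.
Its neighbours: A, B, C, F.
Then their neighbours: E.
Every vertex is now reached.

A, B, C, D, E, F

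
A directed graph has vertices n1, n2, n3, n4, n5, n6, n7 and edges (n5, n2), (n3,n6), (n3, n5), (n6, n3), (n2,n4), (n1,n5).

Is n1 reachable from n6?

No

Explore from n6.
Distance 1: reach n3.
Distance 2: reach n5.
Distance 3: reach n2.
Distance 4: reach n4.
The search from n6 is exhausted; no directed path reaches n1.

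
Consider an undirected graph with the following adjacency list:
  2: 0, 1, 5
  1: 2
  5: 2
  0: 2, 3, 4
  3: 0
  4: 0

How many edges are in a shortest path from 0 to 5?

Distance 0: 0.
Distance 1: 2, 3, 4.
Distance 2: 1, 5 — contains 5.

2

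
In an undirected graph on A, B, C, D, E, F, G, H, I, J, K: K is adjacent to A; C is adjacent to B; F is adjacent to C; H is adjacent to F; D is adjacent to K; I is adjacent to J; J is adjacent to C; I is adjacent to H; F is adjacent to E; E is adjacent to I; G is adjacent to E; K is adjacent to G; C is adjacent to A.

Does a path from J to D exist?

Explore from J.
Distance 1: reach C, I.
Distance 2: reach A, B, E, F, H.
Distance 3: reach G, K.
Distance 4: reach D.
Found D.

Yes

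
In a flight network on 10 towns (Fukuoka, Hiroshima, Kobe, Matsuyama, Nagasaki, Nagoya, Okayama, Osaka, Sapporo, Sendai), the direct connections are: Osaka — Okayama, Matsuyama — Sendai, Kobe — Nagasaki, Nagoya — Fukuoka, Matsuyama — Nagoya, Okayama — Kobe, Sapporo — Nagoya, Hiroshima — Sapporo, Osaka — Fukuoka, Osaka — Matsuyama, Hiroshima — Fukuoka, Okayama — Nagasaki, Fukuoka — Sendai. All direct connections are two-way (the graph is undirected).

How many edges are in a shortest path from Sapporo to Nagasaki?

5

Distance 0: Sapporo.
Distance 1: Hiroshima, Nagoya.
Distance 2: Fukuoka, Matsuyama.
Distance 3: Osaka, Sendai.
Distance 4: Okayama.
Distance 5: Kobe, Nagasaki — contains Nagasaki.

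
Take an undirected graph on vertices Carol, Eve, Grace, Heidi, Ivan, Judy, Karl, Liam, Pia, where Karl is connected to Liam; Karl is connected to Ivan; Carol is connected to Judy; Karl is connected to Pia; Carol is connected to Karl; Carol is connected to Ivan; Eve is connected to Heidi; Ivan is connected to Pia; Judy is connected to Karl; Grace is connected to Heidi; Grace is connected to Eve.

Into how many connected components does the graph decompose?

2

From Carol: component {Carol, Ivan, Judy, Karl, Liam, Pia}.
From Eve: component {Eve, Grace, Heidi}.
That's 2 components.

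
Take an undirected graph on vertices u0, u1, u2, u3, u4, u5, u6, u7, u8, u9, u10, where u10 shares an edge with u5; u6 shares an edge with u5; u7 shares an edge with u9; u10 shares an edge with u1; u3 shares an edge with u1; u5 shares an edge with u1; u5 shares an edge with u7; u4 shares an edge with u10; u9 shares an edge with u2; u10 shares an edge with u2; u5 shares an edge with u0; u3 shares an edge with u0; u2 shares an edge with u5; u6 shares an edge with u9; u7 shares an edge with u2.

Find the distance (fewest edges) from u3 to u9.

4

Distance 0: u3.
Distance 1: u0, u1.
Distance 2: u5, u10.
Distance 3: u2, u4, u6, u7.
Distance 4: u9 — contains u9.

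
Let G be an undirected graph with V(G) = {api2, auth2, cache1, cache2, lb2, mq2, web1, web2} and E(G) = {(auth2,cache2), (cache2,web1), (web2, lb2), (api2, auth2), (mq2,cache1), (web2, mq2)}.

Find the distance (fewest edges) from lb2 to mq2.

2

Distance 0: lb2.
Distance 1: web2.
Distance 2: mq2 — contains mq2.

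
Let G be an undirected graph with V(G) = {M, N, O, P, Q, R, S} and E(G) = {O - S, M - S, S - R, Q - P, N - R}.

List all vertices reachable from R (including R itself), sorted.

Start at R.
Its neighbours: N, S.
Then their neighbours: M, O.
Nothing further is reachable.

M, N, O, R, S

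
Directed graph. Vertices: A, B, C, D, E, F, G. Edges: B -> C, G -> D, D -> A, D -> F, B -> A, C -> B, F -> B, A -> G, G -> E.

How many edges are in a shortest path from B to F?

4

Distance 0: B.
Distance 1: A, C.
Distance 2: G.
Distance 3: D, E.
Distance 4: F — contains F.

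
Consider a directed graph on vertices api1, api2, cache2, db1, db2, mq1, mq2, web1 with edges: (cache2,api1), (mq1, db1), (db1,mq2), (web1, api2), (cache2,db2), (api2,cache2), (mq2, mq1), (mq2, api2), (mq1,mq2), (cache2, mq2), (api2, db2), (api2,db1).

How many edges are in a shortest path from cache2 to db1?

3

Distance 0: cache2.
Distance 1: api1, db2, mq2.
Distance 2: api2, mq1.
Distance 3: db1 — contains db1.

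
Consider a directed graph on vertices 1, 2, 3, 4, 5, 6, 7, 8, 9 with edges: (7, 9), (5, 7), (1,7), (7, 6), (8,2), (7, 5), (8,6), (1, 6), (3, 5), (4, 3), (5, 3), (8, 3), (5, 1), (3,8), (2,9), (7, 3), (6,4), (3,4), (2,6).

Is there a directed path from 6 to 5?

Explore from 6.
Distance 1: reach 4.
Distance 2: reach 3.
Distance 3: reach 5, 8.
Found 5.

Yes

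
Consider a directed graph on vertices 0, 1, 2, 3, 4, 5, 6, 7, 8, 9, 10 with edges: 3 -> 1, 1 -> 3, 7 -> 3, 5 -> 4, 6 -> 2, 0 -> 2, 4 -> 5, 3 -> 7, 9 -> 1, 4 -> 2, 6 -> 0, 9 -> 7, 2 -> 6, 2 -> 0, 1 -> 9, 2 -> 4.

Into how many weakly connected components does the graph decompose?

4

From 0: component {0, 2, 4, 5, 6}.
From 1: component {1, 3, 7, 9}.
From 8: component {8}.
From 10: component {10}.
That's 4 components.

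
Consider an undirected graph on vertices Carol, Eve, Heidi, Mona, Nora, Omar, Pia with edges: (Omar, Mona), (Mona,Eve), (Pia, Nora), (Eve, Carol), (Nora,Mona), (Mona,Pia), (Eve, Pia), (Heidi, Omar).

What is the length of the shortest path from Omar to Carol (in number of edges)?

Distance 0: Omar.
Distance 1: Heidi, Mona.
Distance 2: Eve, Nora, Pia.
Distance 3: Carol — contains Carol.

3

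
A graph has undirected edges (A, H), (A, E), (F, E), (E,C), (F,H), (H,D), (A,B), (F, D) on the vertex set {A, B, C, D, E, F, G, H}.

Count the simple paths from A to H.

A–E–F–D–H
A–E–F–H
A–H

3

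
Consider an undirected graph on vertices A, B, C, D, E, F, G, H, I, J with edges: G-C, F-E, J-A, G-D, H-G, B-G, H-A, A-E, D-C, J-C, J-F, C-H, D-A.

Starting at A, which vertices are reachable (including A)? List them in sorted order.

A, B, C, D, E, F, G, H, J

Start at A.
Its neighbours: D, E, H, J.
Then their neighbours: C, F, G.
Then next layer: B.
Nothing further is reachable.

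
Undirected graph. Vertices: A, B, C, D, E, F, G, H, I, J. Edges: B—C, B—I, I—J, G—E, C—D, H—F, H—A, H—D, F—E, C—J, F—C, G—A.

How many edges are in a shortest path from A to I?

5

Distance 0: A.
Distance 1: G, H.
Distance 2: D, E, F.
Distance 3: C.
Distance 4: B, J.
Distance 5: I — contains I.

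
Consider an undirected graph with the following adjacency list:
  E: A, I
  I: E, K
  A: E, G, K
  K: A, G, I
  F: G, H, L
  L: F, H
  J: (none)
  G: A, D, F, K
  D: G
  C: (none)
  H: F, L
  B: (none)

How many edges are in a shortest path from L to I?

4

Distance 0: L.
Distance 1: F, H.
Distance 2: G.
Distance 3: A, D, K.
Distance 4: E, I — contains I.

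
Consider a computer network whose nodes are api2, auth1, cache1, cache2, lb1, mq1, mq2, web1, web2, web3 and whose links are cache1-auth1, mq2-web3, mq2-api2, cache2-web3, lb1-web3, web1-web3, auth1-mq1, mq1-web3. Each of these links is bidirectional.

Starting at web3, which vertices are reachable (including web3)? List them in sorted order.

Start at web3.
Its neighbours: cache2, lb1, mq1, mq2, web1.
Then their neighbours: api2, auth1.
Then next layer: cache1.
Nothing further is reachable.

api2, auth1, cache1, cache2, lb1, mq1, mq2, web1, web3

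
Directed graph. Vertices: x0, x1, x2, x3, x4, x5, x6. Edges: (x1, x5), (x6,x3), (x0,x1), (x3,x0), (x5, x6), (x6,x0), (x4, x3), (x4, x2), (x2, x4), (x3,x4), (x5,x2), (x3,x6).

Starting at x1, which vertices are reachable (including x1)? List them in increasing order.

Start at x1.
Its neighbours: x5.
Then their neighbours: x2, x6.
Then next layer: x0, x3, x4.
Every vertex is now reached.

x0, x1, x2, x3, x4, x5, x6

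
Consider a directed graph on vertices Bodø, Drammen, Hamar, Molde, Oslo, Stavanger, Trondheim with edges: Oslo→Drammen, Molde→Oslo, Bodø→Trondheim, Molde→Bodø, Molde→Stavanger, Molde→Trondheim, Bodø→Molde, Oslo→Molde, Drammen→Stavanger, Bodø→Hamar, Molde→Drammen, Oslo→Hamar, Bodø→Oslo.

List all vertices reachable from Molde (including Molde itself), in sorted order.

Bodø, Drammen, Hamar, Molde, Oslo, Stavanger, Trondheim

Start at Molde.
Its neighbours: Bodø, Drammen, Oslo, Stavanger, Trondheim.
Then their neighbours: Hamar.
Every vertex is now reached.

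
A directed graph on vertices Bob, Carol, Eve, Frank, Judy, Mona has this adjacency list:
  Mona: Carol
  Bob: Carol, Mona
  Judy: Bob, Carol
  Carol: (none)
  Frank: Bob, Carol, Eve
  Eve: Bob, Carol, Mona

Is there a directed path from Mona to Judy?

No

Explore from Mona.
Distance 1: reach Carol.
The search from Mona is exhausted; no directed path reaches Judy.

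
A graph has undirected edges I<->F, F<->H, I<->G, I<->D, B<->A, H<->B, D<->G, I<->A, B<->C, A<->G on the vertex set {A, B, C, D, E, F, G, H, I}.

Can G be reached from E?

No

E has no edges, so nothing is reachable from it.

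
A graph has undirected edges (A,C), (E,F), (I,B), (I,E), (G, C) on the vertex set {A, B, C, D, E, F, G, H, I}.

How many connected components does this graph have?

From A: component {A, C, G}.
From B: component {B, E, F, I}.
From D: component {D}.
From H: component {H}.
That's 4 components.

4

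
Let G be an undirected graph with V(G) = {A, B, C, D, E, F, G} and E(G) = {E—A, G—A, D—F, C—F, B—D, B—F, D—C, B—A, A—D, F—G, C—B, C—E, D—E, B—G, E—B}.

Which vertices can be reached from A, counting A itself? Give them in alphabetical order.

A, B, C, D, E, F, G

Start at A.
Its neighbours: B, D, E, G.
Then their neighbours: C, F.
Every vertex is now reached.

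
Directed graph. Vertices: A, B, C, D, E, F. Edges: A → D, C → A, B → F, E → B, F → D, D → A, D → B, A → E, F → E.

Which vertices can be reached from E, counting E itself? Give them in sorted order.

A, B, D, E, F

Start at E.
Its neighbours: B.
Then their neighbours: F.
Then next layer: D.
Then next layer: A.
Nothing further is reachable.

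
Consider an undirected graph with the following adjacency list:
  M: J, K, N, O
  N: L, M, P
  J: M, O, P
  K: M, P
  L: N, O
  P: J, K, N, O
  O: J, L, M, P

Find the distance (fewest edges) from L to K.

Distance 0: L.
Distance 1: N, O.
Distance 2: J, M, P.
Distance 3: K — contains K.

3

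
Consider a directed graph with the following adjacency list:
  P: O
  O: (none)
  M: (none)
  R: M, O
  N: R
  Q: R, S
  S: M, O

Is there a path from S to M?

Yes

Explore from S.
Distance 1: reach M, O.
Found M.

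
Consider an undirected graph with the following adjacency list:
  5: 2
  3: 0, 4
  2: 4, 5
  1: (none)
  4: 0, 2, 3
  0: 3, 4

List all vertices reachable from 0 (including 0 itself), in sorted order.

Start at 0.
Its neighbours: 3, 4.
Then their neighbours: 2.
Then next layer: 5.
Nothing further is reachable.

0, 2, 3, 4, 5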